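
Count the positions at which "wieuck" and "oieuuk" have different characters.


String 1: 'wieuck'
String 2: 'oieuuk'
Compare each position: pos 0: 'w'!='o', pos 1: 'i'=='i', pos 2: 'e'=='e', pos 3: 'u'=='u', pos 4: 'c'!='u', pos 5: 'k'=='k'
Differing positions: 2
Hamming distance: 2


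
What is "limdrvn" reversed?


Input string: 'limdrvn'
Operation: reverse character order
Original order: 'l' -> 'i' -> 'm' -> 'd' -> 'r' -> 'v' -> 'n'
Reversed order: 'n' -> 'v' -> 'r' -> 'd' -> 'm' -> 'i' -> 'l'
Result: nvrdmil


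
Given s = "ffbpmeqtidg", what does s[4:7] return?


Input string: 'ffbpmeqtidg'
Operation: slice [4:7]
Extract characters: s[4]='m', s[5]='e', s[6]='q'
Result: meq


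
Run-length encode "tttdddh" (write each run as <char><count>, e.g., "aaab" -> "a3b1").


Input: 'tttdddh'
Operation: identify consecutive runs
Runs: 'ttt' -> t3, 'ddd' -> d3, 'h' -> h1
Encoded: t3d3h1


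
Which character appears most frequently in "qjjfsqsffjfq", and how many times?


Input: 'qjjfsqsffjfq'
Operation: tally each character
Counts: 'f':4, 'j':3, 'q':3, 's':2
Maximum: 'f' appears 4 times


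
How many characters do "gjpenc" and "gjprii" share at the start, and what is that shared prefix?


String 1: 'gjpenc'
String 2: 'gjprii'
Compare position by position:
pos 0: 'g' vs 'g' match
pos 1: 'j' vs 'j' match
pos 2: 'p' vs 'p' match
pos 3: 'e' vs 'r' differ -> stop
Longest common prefix: "gjp" (length 3)


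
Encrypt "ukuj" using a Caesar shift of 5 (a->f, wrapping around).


Input: 'ukuj', shift = 5
Operation: for each letter, (position + 5) mod 26
Mapping: 'u'(20+5=25)->'z', 'k'(10+5=15)->'p', 'u'(20+5=25)->'z', 'j'(9+5=14)->'o'
Result: zpzo


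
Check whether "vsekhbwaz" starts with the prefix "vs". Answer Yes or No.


Input string: 'vsekhbwaz'
Prefix to check: 'vs'
First 2 characters of input: 'vs'
Match: True
Result: Yes


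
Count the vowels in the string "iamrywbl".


Input string: 'iamrywbl'
Operation: count vowels (a, e, i, o, u)
Scan: s[0]='i' (vowel), s[1]='a' (vowel), s[2]='m', s[3]='r', s[4]='y', s[5]='w', s[6]='b', s[7]='l'
Vowels found: 2
Result: 2


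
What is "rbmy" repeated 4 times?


Input string: 'rbmy'
Operation: repeat 4 times
Concatenation: 'rbmy' + 'rbmy' + 'rbmy' + 'rbmy'
Result: rbmyrbmyrbmyrbmy


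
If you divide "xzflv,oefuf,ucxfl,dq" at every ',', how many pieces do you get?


Input string: 'xzflv,oefuf,ucxfl,dq'
Delimiter: ','
Split result: 'xzflv', 'oefuf', 'ucxfl', 'dq'
Number of parts: 4


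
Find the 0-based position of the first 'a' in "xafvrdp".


Input string: 'xafvrdp'
Target: 'a'
Scanning left to right: s[0]='x', s[1]='a'
First match at index: 1


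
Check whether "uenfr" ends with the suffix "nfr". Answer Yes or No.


Input string: 'uenfr'
Suffix to check: 'nfr'
Last 3 characters of input: 'nfr'
Match: True
Result: Yes


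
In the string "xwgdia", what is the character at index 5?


Input string: 'xwgdia'
Operation: get character at index 5
Index mapping: s[0]='x', s[1]='w', s[2]='g', s[3]='d', s[4]='i', s[5]='a'
Result: 'a'


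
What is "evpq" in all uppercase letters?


Input string: 'evpq'
Operation: convert each letter to uppercase
Mapping: 'e'->'E', 'v'->'V', 'p'->'P', 'q'->'Q'
Result: EVPQ


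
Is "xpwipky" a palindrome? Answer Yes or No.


Input string: 'xpwipky'
Reversed: 'ykpiwpx'
Compare pairs: s[0]='x' vs s[6]='y' (mismatch), s[1]='p' vs s[5]='k' (mismatch), s[2]='w' vs s[4]='p' (mismatch)
Palindrome: No


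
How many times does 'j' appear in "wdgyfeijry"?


Input string: 'wdgyfeijry'
Target character: 'j'
Scan each position: s[7]='j'
Matches found at indices: 7
Total: 1


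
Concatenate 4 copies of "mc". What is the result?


Input string: 'mc'
Operation: repeat 4 times
Concatenation: 'mc' + 'mc' + 'mc' + 'mc'
Result: mcmcmcmc


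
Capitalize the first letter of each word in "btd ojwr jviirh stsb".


Input string: 'btd ojwr jviirh stsb'
Operation: capitalize first letter of each word
Word transformations: 'btd'->'Btd', 'ojwr'->'Ojwr', 'jviirh'->'Jviirh', 'stsb'->'Stsb'
Result: Btd Ojwr Jviirh Stsb


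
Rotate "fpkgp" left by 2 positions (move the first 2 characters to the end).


Input: 'fpkgp', shift = 2
Operation: split at index 2 and swap parts
Front part s[0:2] = 'fp'
Back part s[2:] = 'kgp'
Rotated = back + front = 'kgp' + 'fp'
Result: kgpfp


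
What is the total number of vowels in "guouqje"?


Input string: 'guouqje'
Operation: count vowels (a, e, i, o, u)
Scan: s[0]='g', s[1]='u' (vowel), s[2]='o' (vowel), s[3]='u' (vowel), s[4]='q', s[5]='j', s[6]='e' (vowel)
Vowels found: 4
Result: 4


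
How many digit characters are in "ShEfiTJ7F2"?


Input string: 'ShEfiTJ7F2'
Operation: count digit characters (0-9)
Scan: 'S', 'h', 'E', 'f', 'i', 'T', 'J', '7'(digit), 'F', '2'(digit)
Digits found: 2
Result: 2


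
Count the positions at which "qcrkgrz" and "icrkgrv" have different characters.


String 1: 'qcrkgrz'
String 2: 'icrkgrv'
Compare each position: pos 0: 'q'!='i', pos 1: 'c'=='c', pos 2: 'r'=='r', pos 3: 'k'=='k', pos 4: 'g'=='g', pos 5: 'r'=='r', pos 6: 'z'!='v'
Differing positions: 2
Hamming distance: 2


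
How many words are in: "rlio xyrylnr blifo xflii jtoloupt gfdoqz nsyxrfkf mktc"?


Input string: 'rlio xyrylnr blifo xflii jtoloupt gfdoqz nsyxrfkf mktc'
Operation: split by spaces
Words found: 'rlio', 'xyrylnr', 'blifo', 'xflii', 'jtoloupt', 'gfdoqz', 'nsyxrfkf', 'mktc'
Word count: 8


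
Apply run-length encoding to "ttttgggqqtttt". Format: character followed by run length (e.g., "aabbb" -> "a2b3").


Input: 'ttttgggqqtttt'
Operation: identify consecutive runs
Runs: 'tttt' -> t4, 'ggg' -> g3, 'qq' -> q2, 'tttt' -> t4
Encoded: t4g3q2t4


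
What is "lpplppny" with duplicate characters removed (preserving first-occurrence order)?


Input: 'lpplppny'
Operation: keep first occurrence of each character
Scan: s[0]='l' new -> keep; s[1]='p' new -> keep; s[2]='p' seen -> skip; s[3]='l' seen -> skip; s[4]='p' seen -> skip; s[5]='p' seen -> skip; s[6]='n' new -> keep; s[7]='y' new -> keep
Result: lpny


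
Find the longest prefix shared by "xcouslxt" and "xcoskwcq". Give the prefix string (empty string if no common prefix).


String 1: 'xcouslxt'
String 2: 'xcoskwcq'
Compare position by position:
pos 0: 'x' vs 'x' match
pos 1: 'c' vs 'c' match
pos 2: 'o' vs 'o' match
pos 3: 'u' vs 's' differ -> stop
Longest common prefix: "xco" (length 3)


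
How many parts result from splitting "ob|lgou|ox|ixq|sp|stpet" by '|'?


Input string: 'ob|lgou|ox|ixq|sp|stpet'
Delimiter: '|'
Split result: 'ob', 'lgou', 'ox', 'ixq', 'sp', 'stpet'
Number of parts: 6


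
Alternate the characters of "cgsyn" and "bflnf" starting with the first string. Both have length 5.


String 1: 'cgsyn'
String 2: 'bflnf'
Operation: alternate characters
Pairs: 'c'+'b', 'g'+'f', 's'+'l', 'y'+'n', 'n'+'f'
Result: cbgfslynnf


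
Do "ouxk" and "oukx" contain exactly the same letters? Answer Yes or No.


String 1: 'ouxk' -> sorted: 'koux'
String 2: 'oukx' -> sorted: 'koux'
Compare sorted forms: 'koux' == 'koux'
Anagram: Yes


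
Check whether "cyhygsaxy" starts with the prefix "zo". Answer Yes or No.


Input string: 'cyhygsaxy'
Prefix to check: 'zo'
First 2 characters of input: 'cy'
Match: False
Result: No


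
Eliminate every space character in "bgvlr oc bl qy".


Input string: 'bgvlr oc bl qy'
Operation: remove all spaces
Words: 'bgvlr', 'oc', 'bl', 'qy'
Join without spaces: bgvlrocblqy


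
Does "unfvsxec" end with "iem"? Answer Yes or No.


Input string: 'unfvsxec'
Suffix to check: 'iem'
Last 3 characters of input: 'xec'
Match: False
Result: No


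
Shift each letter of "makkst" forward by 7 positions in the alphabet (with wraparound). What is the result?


Input: 'makkst', shift = 7
Operation: for each letter, (position + 7) mod 26
Mapping: 'm'(12+7=19)->'t', 'a'(0+7=7)->'h', 'k'(10+7=17)->'r', 'k'(10+7=17)->'r', 's'(18+7=25)->'z', 't'(19+7=26, 26 mod 26=0)->'a'
Result: thrrza


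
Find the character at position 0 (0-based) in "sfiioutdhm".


Input string: 'sfiioutdhm'
Operation: get character at index 0
Index mapping: s[0]='s'
Result: 's'


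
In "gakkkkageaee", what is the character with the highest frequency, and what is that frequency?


Input: 'gakkkkageaee'
Operation: tally each character
Counts: 'a':3, 'e':3, 'g':2, 'k':4
Maximum: 'k' appears 4 times


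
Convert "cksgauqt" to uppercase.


Input string: 'cksgauqt'
Operation: convert each letter to uppercase
Mapping: 'c'->'C', 'k'->'K', 's'->'S', 'g'->'G', 'a'->'A', 'u'->'U', 'q'->'Q', 't'->'T'
Result: CKSGAUQT


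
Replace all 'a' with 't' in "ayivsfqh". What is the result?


Input string: 'ayivsfqh'
Operation: replace 'a' with 't'
Positions of 'a': 0
After replacement: tyivsfqh


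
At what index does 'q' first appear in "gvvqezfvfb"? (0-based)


Input string: 'gvvqezfvfb'
Target: 'q'
Scanning left to right: s[0]='g', s[1]='v', s[2]='v', s[3]='q'
First match at index: 3


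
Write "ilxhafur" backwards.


Input string: 'ilxhafur'
Operation: reverse character order
Original order: 'i' -> 'l' -> 'x' -> 'h' -> 'a' -> 'f' -> 'u' -> 'r'
Reversed order: 'r' -> 'u' -> 'f' -> 'a' -> 'h' -> 'x' -> 'l' -> 'i'
Result: rufahxli


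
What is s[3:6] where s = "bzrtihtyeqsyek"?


Input string: 'bzrtihtyeqsyek'
Operation: slice [3:6]
Extract characters: s[3]='t', s[4]='i', s[5]='h'
Result: tih


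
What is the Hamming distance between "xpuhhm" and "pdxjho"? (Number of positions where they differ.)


String 1: 'xpuhhm'
String 2: 'pdxjho'
Compare each position: pos 0: 'x'!='p', pos 1: 'p'!='d', pos 2: 'u'!='x', pos 3: 'h'!='j', pos 4: 'h'=='h', pos 5: 'm'!='o'
Differing positions: 5
Hamming distance: 5


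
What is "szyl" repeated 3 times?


Input string: 'szyl'
Operation: repeat 3 times
Concatenation: 'szyl' + 'szyl' + 'szyl'
Result: szylszylszyl


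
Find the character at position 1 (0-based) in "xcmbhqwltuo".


Input string: 'xcmbhqwltuo'
Operation: get character at index 1
Index mapping: s[0]='x', s[1]='c'
Result: 'c'


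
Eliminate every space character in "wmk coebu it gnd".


Input string: 'wmk coebu it gnd'
Operation: remove all spaces
Words: 'wmk', 'coebu', 'it', 'gnd'
Join without spaces: wmkcoebuitgnd


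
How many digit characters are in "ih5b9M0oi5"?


Input string: 'ih5b9M0oi5'
Operation: count digit characters (0-9)
Scan: 'i', 'h', '5'(digit), 'b', '9'(digit), 'M', '0'(digit), 'o', 'i', '5'(digit)
Digits found: 4
Result: 4


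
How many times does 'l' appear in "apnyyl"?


Input string: 'apnyyl'
Target character: 'l'
Scan each position: s[5]='l'
Matches found at indices: 5
Total: 1


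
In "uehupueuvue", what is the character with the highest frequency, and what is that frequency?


Input: 'uehupueuvue'
Operation: tally each character
Counts: 'e':3, 'h':1, 'p':1, 'u':5, 'v':1
Maximum: 'u' appears 5 times


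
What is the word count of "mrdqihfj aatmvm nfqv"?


Input string: 'mrdqihfj aatmvm nfqv'
Operation: split by spaces
Words found: 'mrdqihfj', 'aatmvm', 'nfqv'
Word count: 3


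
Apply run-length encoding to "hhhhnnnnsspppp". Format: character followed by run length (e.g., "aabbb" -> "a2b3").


Input: 'hhhhnnnnsspppp'
Operation: identify consecutive runs
Runs: 'hhhh' -> h4, 'nnnn' -> n4, 'ss' -> s2, 'pppp' -> p4
Encoded: h4n4s2p4


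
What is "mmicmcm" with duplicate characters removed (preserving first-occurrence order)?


Input: 'mmicmcm'
Operation: keep first occurrence of each character
Scan: s[0]='m' new -> keep; s[1]='m' seen -> skip; s[2]='i' new -> keep; s[3]='c' new -> keep; s[4]='m' seen -> skip; s[5]='c' seen -> skip; s[6]='m' seen -> skip
Result: mic


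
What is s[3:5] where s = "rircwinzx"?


Input string: 'rircwinzx'
Operation: slice [3:5]
Extract characters: s[3]='c', s[4]='w'
Result: cw


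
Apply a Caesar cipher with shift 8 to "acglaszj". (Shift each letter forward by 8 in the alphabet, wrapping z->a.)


Input: 'acglaszj', shift = 8
Operation: for each letter, (position + 8) mod 26
Mapping: 'a'(0+8=8)->'i', 'c'(2+8=10)->'k', 'g'(6+8=14)->'o', 'l'(11+8=19)->'t', 'a'(0+8=8)->'i', 's'(18+8=26, 26 mod 26=0)->'a', 'z'(25+8=33, 33 mod 26=7)->'h', 'j'(9+8=17)->'r'
Result: ikotiahr


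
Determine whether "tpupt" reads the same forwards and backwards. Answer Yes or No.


Input string: 'tpupt'
Reversed: 'tpupt'
Compare pairs: s[0]='t' vs s[4]='t' (match), s[1]='p' vs s[3]='p' (match)
Palindrome: Yes


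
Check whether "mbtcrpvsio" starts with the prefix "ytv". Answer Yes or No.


Input string: 'mbtcrpvsio'
Prefix to check: 'ytv'
First 3 characters of input: 'mbt'
Match: False
Result: No


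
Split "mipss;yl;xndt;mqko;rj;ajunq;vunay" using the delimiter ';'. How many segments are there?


Input string: 'mipss;yl;xndt;mqko;rj;ajunq;vunay'
Delimiter: ';'
Split result: 'mipss', 'yl', 'xndt', 'mqko', 'rj', 'ajunq', 'vunay'
Number of parts: 7


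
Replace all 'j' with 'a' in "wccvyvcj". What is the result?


Input string: 'wccvyvcj'
Operation: replace 'j' with 'a'
Positions of 'j': 7
After replacement: wccvyvca


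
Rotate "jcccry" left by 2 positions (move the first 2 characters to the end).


Input: 'jcccry', shift = 2
Operation: split at index 2 and swap parts
Front part s[0:2] = 'jc'
Back part s[2:] = 'ccry'
Rotated = back + front = 'ccry' + 'jc'
Result: ccryjc


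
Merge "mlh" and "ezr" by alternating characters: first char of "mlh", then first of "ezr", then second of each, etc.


String 1: 'mlh'
String 2: 'ezr'
Operation: alternate characters
Pairs: 'm'+'e', 'l'+'z', 'h'+'r'
Result: melzhr


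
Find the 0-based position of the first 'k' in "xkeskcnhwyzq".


Input string: 'xkeskcnhwyzq'
Target: 'k'
Scanning left to right: s[0]='x', s[1]='k'
First match at index: 1


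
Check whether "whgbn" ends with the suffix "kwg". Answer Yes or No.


Input string: 'whgbn'
Suffix to check: 'kwg'
Last 3 characters of input: 'gbn'
Match: False
Result: No


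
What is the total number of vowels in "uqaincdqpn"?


Input string: 'uqaincdqpn'
Operation: count vowels (a, e, i, o, u)
Scan: s[0]='u' (vowel), s[1]='q', s[2]='a' (vowel), s[3]='i' (vowel), s[4]='n', s[5]='c', s[6]='d', s[7]='q', s[8]='p', s[9]='n'
Vowels found: 3
Result: 3


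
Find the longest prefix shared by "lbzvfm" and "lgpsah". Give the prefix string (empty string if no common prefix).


String 1: 'lbzvfm'
String 2: 'lgpsah'
Compare position by position:
pos 0: 'l' vs 'l' match
pos 1: 'b' vs 'g' differ -> stop
Longest common prefix: "l" (length 1)


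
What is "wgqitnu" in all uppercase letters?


Input string: 'wgqitnu'
Operation: convert each letter to uppercase
Mapping: 'w'->'W', 'g'->'G', 'q'->'Q', 'i'->'I', 't'->'T', 'n'->'N', 'u'->'U'
Result: WGQITNU


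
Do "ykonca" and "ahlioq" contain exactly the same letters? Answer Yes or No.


String 1: 'ykonca' -> sorted: 'acknoy'
String 2: 'ahlioq' -> sorted: 'ahiloq'
Compare sorted forms: 'acknoy' != 'ahiloq'
Anagram: No


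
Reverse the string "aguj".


Input string: 'aguj'
Operation: reverse character order
Original order: 'a' -> 'g' -> 'u' -> 'j'
Reversed order: 'j' -> 'u' -> 'g' -> 'a'
Result: juga


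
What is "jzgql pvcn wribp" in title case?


Input string: 'jzgql pvcn wribp'
Operation: capitalize first letter of each word
Word transformations: 'jzgql'->'Jzgql', 'pvcn'->'Pvcn', 'wribp'->'Wribp'
Result: Jzgql Pvcn Wribp


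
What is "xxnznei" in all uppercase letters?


Input string: 'xxnznei'
Operation: convert each letter to uppercase
Mapping: 'x'->'X', 'x'->'X', 'n'->'N', 'z'->'Z', 'n'->'N', 'e'->'E', 'i'->'I'
Result: XXNZNEI


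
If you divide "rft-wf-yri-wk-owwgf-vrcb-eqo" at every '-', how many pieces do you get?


Input string: 'rft-wf-yri-wk-owwgf-vrcb-eqo'
Delimiter: '-'
Split result: 'rft', 'wf', 'yri', 'wk', 'owwgf', 'vrcb', 'eqo'
Number of parts: 7


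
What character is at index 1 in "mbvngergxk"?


Input string: 'mbvngergxk'
Operation: get character at index 1
Index mapping: s[0]='m', s[1]='b'
Result: 'b'


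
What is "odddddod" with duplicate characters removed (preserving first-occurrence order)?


Input: 'odddddod'
Operation: keep first occurrence of each character
Scan: s[0]='o' new -> keep; s[1]='d' new -> keep; s[2]='d' seen -> skip; s[3]='d' seen -> skip; s[4]='d' seen -> skip; s[5]='d' seen -> skip; s[6]='o' seen -> skip; s[7]='d' seen -> skip
Result: od


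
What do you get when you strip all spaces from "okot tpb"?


Input string: 'okot tpb'
Operation: remove all spaces
Words: 'okot', 'tpb'
Join without spaces: okottpb


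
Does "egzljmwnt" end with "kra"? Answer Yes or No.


Input string: 'egzljmwnt'
Suffix to check: 'kra'
Last 3 characters of input: 'wnt'
Match: False
Result: No


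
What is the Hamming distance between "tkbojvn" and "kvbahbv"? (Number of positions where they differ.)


String 1: 'tkbojvn'
String 2: 'kvbahbv'
Compare each position: pos 0: 't'!='k', pos 1: 'k'!='v', pos 2: 'b'=='b', pos 3: 'o'!='a', pos 4: 'j'!='h', pos 5: 'v'!='b', pos 6: 'n'!='v'
Differing positions: 6
Hamming distance: 6


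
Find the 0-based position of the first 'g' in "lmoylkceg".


Input string: 'lmoylkceg'
Target: 'g'
Scanning left to right: s[0]='l', s[1]='m', s[2]='o', s[3]='y', s[4]='l', s[5]='k', s[6]='c', s[7]='e', s[8]='g'
First match at index: 8


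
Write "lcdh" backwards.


Input string: 'lcdh'
Operation: reverse character order
Original order: 'l' -> 'c' -> 'd' -> 'h'
Reversed order: 'h' -> 'd' -> 'c' -> 'l'
Result: hdcl


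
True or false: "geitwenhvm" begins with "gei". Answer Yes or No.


Input string: 'geitwenhvm'
Prefix to check: 'gei'
First 3 characters of input: 'gei'
Match: True
Result: Yes


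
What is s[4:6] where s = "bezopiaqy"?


Input string: 'bezopiaqy'
Operation: slice [4:6]
Extract characters: s[4]='p', s[5]='i'
Result: pi


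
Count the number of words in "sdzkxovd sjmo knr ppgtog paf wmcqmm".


Input string: 'sdzkxovd sjmo knr ppgtog paf wmcqmm'
Operation: split by spaces
Words found: 'sdzkxovd', 'sjmo', 'knr', 'ppgtog', 'paf', 'wmcqmm'
Word count: 6


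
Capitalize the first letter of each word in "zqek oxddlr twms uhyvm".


Input string: 'zqek oxddlr twms uhyvm'
Operation: capitalize first letter of each word
Word transformations: 'zqek'->'Zqek', 'oxddlr'->'Oxddlr', 'twms'->'Twms', 'uhyvm'->'Uhyvm'
Result: Zqek Oxddlr Twms Uhyvm


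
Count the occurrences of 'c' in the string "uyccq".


Input string: 'uyccq'
Target character: 'c'
Scan each position: s[2]='c', s[3]='c'
Matches found at indices: 2, 3
Total: 2


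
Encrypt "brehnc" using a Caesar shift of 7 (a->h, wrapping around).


Input: 'brehnc', shift = 7
Operation: for each letter, (position + 7) mod 26
Mapping: 'b'(1+7=8)->'i', 'r'(17+7=24)->'y', 'e'(4+7=11)->'l', 'h'(7+7=14)->'o', 'n'(13+7=20)->'u', 'c'(2+7=9)->'j'
Result: iylouj


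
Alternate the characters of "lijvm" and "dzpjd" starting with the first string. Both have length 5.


String 1: 'lijvm'
String 2: 'dzpjd'
Operation: alternate characters
Pairs: 'l'+'d', 'i'+'z', 'j'+'p', 'v'+'j', 'm'+'d'
Result: ldizjpvjmd


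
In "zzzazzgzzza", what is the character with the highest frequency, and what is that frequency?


Input: 'zzzazzgzzza'
Operation: tally each character
Counts: 'a':2, 'g':1, 'z':8
Maximum: 'z' appears 8 times


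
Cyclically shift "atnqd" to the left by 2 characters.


Input: 'atnqd', shift = 2
Operation: split at index 2 and swap parts
Front part s[0:2] = 'at'
Back part s[2:] = 'nqd'
Rotated = back + front = 'nqd' + 'at'
Result: nqdat


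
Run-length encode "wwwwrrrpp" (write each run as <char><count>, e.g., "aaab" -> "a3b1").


Input: 'wwwwrrrpp'
Operation: identify consecutive runs
Runs: 'wwww' -> w4, 'rrr' -> r3, 'pp' -> p2
Encoded: w4r3p2


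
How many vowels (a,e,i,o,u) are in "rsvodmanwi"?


Input string: 'rsvodmanwi'
Operation: count vowels (a, e, i, o, u)
Scan: s[0]='r', s[1]='s', s[2]='v', s[3]='o' (vowel), s[4]='d', s[5]='m', s[6]='a' (vowel), s[7]='n', s[8]='w', s[9]='i' (vowel)
Vowels found: 3
Result: 3


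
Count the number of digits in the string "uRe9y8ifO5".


Input string: 'uRe9y8ifO5'
Operation: count digit characters (0-9)
Scan: 'u', 'R', 'e', '9'(digit), 'y', '8'(digit), 'i', 'f', 'O', '5'(digit)
Digits found: 3
Result: 3


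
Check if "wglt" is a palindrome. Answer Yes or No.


Input string: 'wglt'
Reversed: 'tlgw'
Compare pairs: s[0]='w' vs s[3]='t' (mismatch), s[1]='g' vs s[2]='l' (mismatch)
Palindrome: No


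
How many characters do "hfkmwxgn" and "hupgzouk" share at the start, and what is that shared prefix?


String 1: 'hfkmwxgn'
String 2: 'hupgzouk'
Compare position by position:
pos 0: 'h' vs 'h' match
pos 1: 'f' vs 'u' differ -> stop
Longest common prefix: "h" (length 1)


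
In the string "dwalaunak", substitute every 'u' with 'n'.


Input string: 'dwalaunak'
Operation: replace 'u' with 'n'
Positions of 'u': 5
After replacement: dwalannak


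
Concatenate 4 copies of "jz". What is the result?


Input string: 'jz'
Operation: repeat 4 times
Concatenation: 'jz' + 'jz' + 'jz' + 'jz'
Result: jzjzjzjz


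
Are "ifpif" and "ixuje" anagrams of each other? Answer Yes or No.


String 1: 'ifpif' -> sorted: 'ffiip'
String 2: 'ixuje' -> sorted: 'eijux'
Compare sorted forms: 'ffiip' != 'eijux'
Anagram: No


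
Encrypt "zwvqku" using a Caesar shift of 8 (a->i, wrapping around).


Input: 'zwvqku', shift = 8
Operation: for each letter, (position + 8) mod 26
Mapping: 'z'(25+8=33, 33 mod 26=7)->'h', 'w'(22+8=30, 30 mod 26=4)->'e', 'v'(21+8=29, 29 mod 26=3)->'d', 'q'(16+8=24)->'y', 'k'(10+8=18)->'s', 'u'(20+8=28, 28 mod 26=2)->'c'
Result: hedysc


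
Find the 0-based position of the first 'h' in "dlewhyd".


Input string: 'dlewhyd'
Target: 'h'
Scanning left to right: s[0]='d', s[1]='l', s[2]='e', s[3]='w', s[4]='h'
First match at index: 4


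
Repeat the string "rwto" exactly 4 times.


Input string: 'rwto'
Operation: repeat 4 times
Concatenation: 'rwto' + 'rwto' + 'rwto' + 'rwto'
Result: rwtorwtorwtorwto


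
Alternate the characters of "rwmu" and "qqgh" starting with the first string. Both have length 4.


String 1: 'rwmu'
String 2: 'qqgh'
Operation: alternate characters
Pairs: 'r'+'q', 'w'+'q', 'm'+'g', 'u'+'h'
Result: rqwqmguh


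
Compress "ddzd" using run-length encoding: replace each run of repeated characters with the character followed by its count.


Input: 'ddzd'
Operation: identify consecutive runs
Runs: 'dd' -> d2, 'z' -> z1, 'd' -> d1
Encoded: d2z1d1


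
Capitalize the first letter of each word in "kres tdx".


Input string: 'kres tdx'
Operation: capitalize first letter of each word
Word transformations: 'kres'->'Kres', 'tdx'->'Tdx'
Result: Kres Tdx


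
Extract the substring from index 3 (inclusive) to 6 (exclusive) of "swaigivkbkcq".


Input string: 'swaigivkbkcq'
Operation: slice [3:6]
Extract characters: s[3]='i', s[4]='g', s[5]='i'
Result: igi


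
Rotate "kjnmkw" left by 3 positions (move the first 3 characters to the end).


Input: 'kjnmkw', shift = 3
Operation: split at index 3 and swap parts
Front part s[0:3] = 'kjn'
Back part s[3:] = 'mkw'
Rotated = back + front = 'mkw' + 'kjn'
Result: mkwkjn


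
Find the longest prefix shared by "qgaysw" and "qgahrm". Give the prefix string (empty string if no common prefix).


String 1: 'qgaysw'
String 2: 'qgahrm'
Compare position by position:
pos 0: 'q' vs 'q' match
pos 1: 'g' vs 'g' match
pos 2: 'a' vs 'a' match
pos 3: 'y' vs 'h' differ -> stop
Longest common prefix: "qga" (length 3)


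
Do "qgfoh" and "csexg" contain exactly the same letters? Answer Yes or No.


String 1: 'qgfoh' -> sorted: 'fghoq'
String 2: 'csexg' -> sorted: 'cegsx'
Compare sorted forms: 'fghoq' != 'cegsx'
Anagram: No


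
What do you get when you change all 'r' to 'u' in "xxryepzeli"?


Input string: 'xxryepzeli'
Operation: replace 'r' with 'u'
Positions of 'r': 2
After replacement: xxuyepzeli


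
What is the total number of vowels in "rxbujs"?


Input string: 'rxbujs'
Operation: count vowels (a, e, i, o, u)
Scan: s[0]='r', s[1]='x', s[2]='b', s[3]='u' (vowel), s[4]='j', s[5]='s'
Vowels found: 1
Result: 1


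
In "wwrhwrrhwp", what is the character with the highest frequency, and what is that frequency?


Input: 'wwrhwrrhwp'
Operation: tally each character
Counts: 'h':2, 'p':1, 'r':3, 'w':4
Maximum: 'w' appears 4 times


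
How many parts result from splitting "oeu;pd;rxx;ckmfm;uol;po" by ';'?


Input string: 'oeu;pd;rxx;ckmfm;uol;po'
Delimiter: ';'
Split result: 'oeu', 'pd', 'rxx', 'ckmfm', 'uol', 'po'
Number of parts: 6


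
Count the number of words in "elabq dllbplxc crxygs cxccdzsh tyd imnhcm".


Input string: 'elabq dllbplxc crxygs cxccdzsh tyd imnhcm'
Operation: split by spaces
Words found: 'elabq', 'dllbplxc', 'crxygs', 'cxccdzsh', 'tyd', 'imnhcm'
Word count: 6


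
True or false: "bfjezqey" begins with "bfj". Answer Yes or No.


Input string: 'bfjezqey'
Prefix to check: 'bfj'
First 3 characters of input: 'bfj'
Match: True
Result: Yes


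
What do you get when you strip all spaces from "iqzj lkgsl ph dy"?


Input string: 'iqzj lkgsl ph dy'
Operation: remove all spaces
Words: 'iqzj', 'lkgsl', 'ph', 'dy'
Join without spaces: iqzjlkgslphdy


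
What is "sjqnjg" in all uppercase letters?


Input string: 'sjqnjg'
Operation: convert each letter to uppercase
Mapping: 's'->'S', 'j'->'J', 'q'->'Q', 'n'->'N', 'j'->'J', 'g'->'G'
Result: SJQNJG


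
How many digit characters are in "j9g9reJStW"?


Input string: 'j9g9reJStW'
Operation: count digit characters (0-9)
Scan: 'j', '9'(digit), 'g', '9'(digit), 'r', 'e', 'J', 'S', 't', 'W'
Digits found: 2
Result: 2


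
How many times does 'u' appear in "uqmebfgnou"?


Input string: 'uqmebfgnou'
Target character: 'u'
Scan each position: s[0]='u', s[9]='u'
Matches found at indices: 0, 9
Total: 2


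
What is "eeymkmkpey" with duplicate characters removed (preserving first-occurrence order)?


Input: 'eeymkmkpey'
Operation: keep first occurrence of each character
Scan: s[0]='e' new -> keep; s[1]='e' seen -> skip; s[2]='y' new -> keep; s[3]='m' new -> keep; s[4]='k' new -> keep; s[5]='m' seen -> skip; s[6]='k' seen -> skip; s[7]='p' new -> keep; s[8]='e' seen -> skip; s[9]='y' seen -> skip
Result: eymkp


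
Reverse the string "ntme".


Input string: 'ntme'
Operation: reverse character order
Original order: 'n' -> 't' -> 'm' -> 'e'
Reversed order: 'e' -> 'm' -> 't' -> 'n'
Result: emtn


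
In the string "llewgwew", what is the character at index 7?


Input string: 'llewgwew'
Operation: get character at index 7
Index mapping: s[0]='l', s[1]='l', s[2]='e', s[3]='w', s[4]='g', s[5]='w', s[6]='e', s[7]='w'
Result: 'w'


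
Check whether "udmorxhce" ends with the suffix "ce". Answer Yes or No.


Input string: 'udmorxhce'
Suffix to check: 'ce'
Last 2 characters of input: 'ce'
Match: True
Result: Yes


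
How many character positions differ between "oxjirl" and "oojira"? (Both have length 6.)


String 1: 'oxjirl'
String 2: 'oojira'
Compare each position: pos 0: 'o'=='o', pos 1: 'x'!='o', pos 2: 'j'=='j', pos 3: 'i'=='i', pos 4: 'r'=='r', pos 5: 'l'!='a'
Differing positions: 2
Hamming distance: 2


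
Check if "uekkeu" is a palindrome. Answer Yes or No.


Input string: 'uekkeu'
Reversed: 'uekkeu'
Compare pairs: s[0]='u' vs s[5]='u' (match), s[1]='e' vs s[4]='e' (match), s[2]='k' vs s[3]='k' (match)
Palindrome: Yes


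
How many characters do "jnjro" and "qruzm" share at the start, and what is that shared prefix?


String 1: 'jnjro'
String 2: 'qruzm'
Compare position by position:
pos 0: 'j' vs 'q' differ -> stop
Longest common prefix: "" (length 0)


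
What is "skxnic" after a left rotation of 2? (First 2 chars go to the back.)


Input: 'skxnic', shift = 2
Operation: split at index 2 and swap parts
Front part s[0:2] = 'sk'
Back part s[2:] = 'xnic'
Rotated = back + front = 'xnic' + 'sk'
Result: xnicsk


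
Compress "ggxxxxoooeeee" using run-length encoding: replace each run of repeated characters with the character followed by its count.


Input: 'ggxxxxoooeeee'
Operation: identify consecutive runs
Runs: 'gg' -> g2, 'xxxx' -> x4, 'ooo' -> o3, 'eeee' -> e4
Encoded: g2x4o3e4


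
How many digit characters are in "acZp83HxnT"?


Input string: 'acZp83HxnT'
Operation: count digit characters (0-9)
Scan: 'a', 'c', 'Z', 'p', '8'(digit), '3'(digit), 'H', 'x', 'n', 'T'
Digits found: 2
Result: 2


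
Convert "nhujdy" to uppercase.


Input string: 'nhujdy'
Operation: convert each letter to uppercase
Mapping: 'n'->'N', 'h'->'H', 'u'->'U', 'j'->'J', 'd'->'D', 'y'->'Y'
Result: NHUJDY


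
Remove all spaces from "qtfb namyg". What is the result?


Input string: 'qtfb namyg'
Operation: remove all spaces
Words: 'qtfb', 'namyg'
Join without spaces: qtfbnamyg


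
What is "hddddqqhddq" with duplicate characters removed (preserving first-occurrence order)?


Input: 'hddddqqhddq'
Operation: keep first occurrence of each character
Scan: s[0]='h' new -> keep; s[1]='d' new -> keep; s[2]='d' seen -> skip; s[3]='d' seen -> skip; s[4]='d' seen -> skip; s[5]='q' new -> keep; s[6]='q' seen -> skip; s[7]='h' seen -> skip; s[8]='d' seen -> skip; s[9]='d' seen -> skip; s[10]='q' seen -> skip
Result: hdq


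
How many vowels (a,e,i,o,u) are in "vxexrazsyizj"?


Input string: 'vxexrazsyizj'
Operation: count vowels (a, e, i, o, u)
Scan: s[0]='v', s[1]='x', s[2]='e' (vowel), s[3]='x', s[4]='r', s[5]='a' (vowel), s[6]='z', s[7]='s', s[8]='y', s[9]='i' (vowel), s[10]='z', s[11]='j'
Vowels found: 3
Result: 3


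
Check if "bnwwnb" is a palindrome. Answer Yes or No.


Input string: 'bnwwnb'
Reversed: 'bnwwnb'
Compare pairs: s[0]='b' vs s[5]='b' (match), s[1]='n' vs s[4]='n' (match), s[2]='w' vs s[3]='w' (match)
Palindrome: Yes


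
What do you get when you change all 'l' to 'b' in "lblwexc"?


Input string: 'lblwexc'
Operation: replace 'l' with 'b'
Positions of 'l': 0, 2
After replacement: bbbwexc


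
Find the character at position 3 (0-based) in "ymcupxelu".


Input string: 'ymcupxelu'
Operation: get character at index 3
Index mapping: s[0]='y', s[1]='m', s[2]='c', s[3]='u'
Result: 'u'


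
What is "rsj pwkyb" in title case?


Input string: 'rsj pwkyb'
Operation: capitalize first letter of each word
Word transformations: 'rsj'->'Rsj', 'pwkyb'->'Pwkyb'
Result: Rsj Pwkyb


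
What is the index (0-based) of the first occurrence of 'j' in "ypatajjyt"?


Input string: 'ypatajjyt'
Target: 'j'
Scanning left to right: s[0]='y', s[1]='p', s[2]='a', s[3]='t', s[4]='a', s[5]='j'
First match at index: 5


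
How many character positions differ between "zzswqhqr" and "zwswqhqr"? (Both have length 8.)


String 1: 'zzswqhqr'
String 2: 'zwswqhqr'
Compare each position: pos 0: 'z'=='z', pos 1: 'z'!='w', pos 2: 's'=='s', pos 3: 'w'=='w', pos 4: 'q'=='q', pos 5: 'h'=='h', pos 6: 'q'=='q', pos 7: 'r'=='r'
Differing positions: 1
Hamming distance: 1


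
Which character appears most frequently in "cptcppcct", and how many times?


Input: 'cptcppcct'
Operation: tally each character
Counts: 'c':4, 'p':3, 't':2
Maximum: 'c' appears 4 times


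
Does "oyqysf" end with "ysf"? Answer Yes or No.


Input string: 'oyqysf'
Suffix to check: 'ysf'
Last 3 characters of input: 'ysf'
Match: True
Result: Yes


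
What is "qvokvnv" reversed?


Input string: 'qvokvnv'
Operation: reverse character order
Original order: 'q' -> 'v' -> 'o' -> 'k' -> 'v' -> 'n' -> 'v'
Reversed order: 'v' -> 'n' -> 'v' -> 'k' -> 'o' -> 'v' -> 'q'
Result: vnvkovq


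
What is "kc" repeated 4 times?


Input string: 'kc'
Operation: repeat 4 times
Concatenation: 'kc' + 'kc' + 'kc' + 'kc'
Result: kckckckc


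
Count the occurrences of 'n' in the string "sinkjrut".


Input string: 'sinkjrut'
Target character: 'n'
Scan each position: s[2]='n'
Matches found at indices: 2
Total: 1


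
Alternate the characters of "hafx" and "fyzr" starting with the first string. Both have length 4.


String 1: 'hafx'
String 2: 'fyzr'
Operation: alternate characters
Pairs: 'h'+'f', 'a'+'y', 'f'+'z', 'x'+'r'
Result: hfayfzxr


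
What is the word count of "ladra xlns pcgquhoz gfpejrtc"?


Input string: 'ladra xlns pcgquhoz gfpejrtc'
Operation: split by spaces
Words found: 'ladra', 'xlns', 'pcgquhoz', 'gfpejrtc'
Word count: 4


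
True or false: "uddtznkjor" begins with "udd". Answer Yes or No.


Input string: 'uddtznkjor'
Prefix to check: 'udd'
First 3 characters of input: 'udd'
Match: True
Result: Yes


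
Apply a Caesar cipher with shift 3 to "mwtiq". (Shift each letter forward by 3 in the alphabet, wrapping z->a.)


Input: 'mwtiq', shift = 3
Operation: for each letter, (position + 3) mod 26
Mapping: 'm'(12+3=15)->'p', 'w'(22+3=25)->'z', 't'(19+3=22)->'w', 'i'(8+3=11)->'l', 'q'(16+3=19)->'t'
Result: pzwlt


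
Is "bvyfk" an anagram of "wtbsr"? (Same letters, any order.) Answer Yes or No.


String 1: 'wtbsr' -> sorted: 'brstw'
String 2: 'bvyfk' -> sorted: 'bfkvy'
Compare sorted forms: 'brstw' != 'bfkvy'
Anagram: No


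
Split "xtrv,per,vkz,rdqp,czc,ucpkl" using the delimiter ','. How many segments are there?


Input string: 'xtrv,per,vkz,rdqp,czc,ucpkl'
Delimiter: ','
Split result: 'xtrv', 'per', 'vkz', 'rdqp', 'czc', 'ucpkl'
Number of parts: 6


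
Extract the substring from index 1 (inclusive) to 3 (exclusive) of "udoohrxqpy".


Input string: 'udoohrxqpy'
Operation: slice [1:3]
Extract characters: s[1]='d', s[2]='o'
Result: do


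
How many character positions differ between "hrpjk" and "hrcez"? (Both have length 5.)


String 1: 'hrpjk'
String 2: 'hrcez'
Compare each position: pos 0: 'h'=='h', pos 1: 'r'=='r', pos 2: 'p'!='c', pos 3: 'j'!='e', pos 4: 'k'!='z'
Differing positions: 3
Hamming distance: 3


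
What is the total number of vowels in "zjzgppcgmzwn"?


Input string: 'zjzgppcgmzwn'
Operation: count vowels (a, e, i, o, u)
Scan: s[0]='z', s[1]='j', s[2]='z', s[3]='g', s[4]='p', s[5]='p', s[6]='c', s[7]='g', s[8]='m', s[9]='z', s[10]='w', s[11]='n'
Vowels found: 0
Result: 0


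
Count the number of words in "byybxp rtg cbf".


Input string: 'byybxp rtg cbf'
Operation: split by spaces
Words found: 'byybxp', 'rtg', 'cbf'
Word count: 3


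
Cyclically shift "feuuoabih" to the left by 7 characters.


Input: 'feuuoabih', shift = 7
Operation: split at index 7 and swap parts
Front part s[0:7] = 'feuuoab'
Back part s[7:] = 'ih'
Rotated = back + front = 'ih' + 'feuuoab'
Result: ihfeuuoab


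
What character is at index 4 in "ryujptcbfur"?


Input string: 'ryujptcbfur'
Operation: get character at index 4
Index mapping: s[0]='r', s[1]='y', s[2]='u', s[3]='j', s[4]='p'
Result: 'p'


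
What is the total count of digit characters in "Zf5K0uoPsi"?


Input string: 'Zf5K0uoPsi'
Operation: count digit characters (0-9)
Scan: 'Z', 'f', '5'(digit), 'K', '0'(digit), 'u', 'o', 'P', 's', 'i'
Digits found: 2
Result: 2


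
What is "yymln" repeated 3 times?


Input string: 'yymln'
Operation: repeat 3 times
Concatenation: 'yymln' + 'yymln' + 'yymln'
Result: yymlnyymlnyymln


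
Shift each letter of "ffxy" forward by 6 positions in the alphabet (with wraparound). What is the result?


Input: 'ffxy', shift = 6
Operation: for each letter, (position + 6) mod 26
Mapping: 'f'(5+6=11)->'l', 'f'(5+6=11)->'l', 'x'(23+6=29, 29 mod 26=3)->'d', 'y'(24+6=30, 30 mod 26=4)->'e'
Result: llde


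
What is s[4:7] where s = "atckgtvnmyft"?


Input string: 'atckgtvnmyft'
Operation: slice [4:7]
Extract characters: s[4]='g', s[5]='t', s[6]='v'
Result: gtv


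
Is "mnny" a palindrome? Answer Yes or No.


Input string: 'mnny'
Reversed: 'ynnm'
Compare pairs: s[0]='m' vs s[3]='y' (mismatch), s[1]='n' vs s[2]='n' (match)
Palindrome: No


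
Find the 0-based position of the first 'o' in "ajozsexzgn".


Input string: 'ajozsexzgn'
Target: 'o'
Scanning left to right: s[0]='a', s[1]='j', s[2]='o'
First match at index: 2


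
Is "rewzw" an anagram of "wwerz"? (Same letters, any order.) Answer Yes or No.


String 1: 'wwerz' -> sorted: 'erwwz'
String 2: 'rewzw' -> sorted: 'erwwz'
Compare sorted forms: 'erwwz' == 'erwwz'
Anagram: Yes


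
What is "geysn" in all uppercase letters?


Input string: 'geysn'
Operation: convert each letter to uppercase
Mapping: 'g'->'G', 'e'->'E', 'y'->'Y', 's'->'S', 'n'->'N'
Result: GEYSN


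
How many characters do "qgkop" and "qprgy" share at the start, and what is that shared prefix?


String 1: 'qgkop'
String 2: 'qprgy'
Compare position by position:
pos 0: 'q' vs 'q' match
pos 1: 'g' vs 'p' differ -> stop
Longest common prefix: "q" (length 1)


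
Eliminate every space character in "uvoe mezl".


Input string: 'uvoe mezl'
Operation: remove all spaces
Words: 'uvoe', 'mezl'
Join without spaces: uvoemezl


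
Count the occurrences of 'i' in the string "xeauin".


Input string: 'xeauin'
Target character: 'i'
Scan each position: s[4]='i'
Matches found at indices: 4
Total: 1


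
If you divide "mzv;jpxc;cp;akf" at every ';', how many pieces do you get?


Input string: 'mzv;jpxc;cp;akf'
Delimiter: ';'
Split result: 'mzv', 'jpxc', 'cp', 'akf'
Number of parts: 4


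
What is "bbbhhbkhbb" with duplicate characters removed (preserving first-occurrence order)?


Input: 'bbbhhbkhbb'
Operation: keep first occurrence of each character
Scan: s[0]='b' new -> keep; s[1]='b' seen -> skip; s[2]='b' seen -> skip; s[3]='h' new -> keep; s[4]='h' seen -> skip; s[5]='b' seen -> skip; s[6]='k' new -> keep; s[7]='h' seen -> skip; s[8]='b' seen -> skip; s[9]='b' seen -> skip
Result: bhk


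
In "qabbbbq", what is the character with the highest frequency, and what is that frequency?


Input: 'qabbbbq'
Operation: tally each character
Counts: 'a':1, 'b':4, 'q':2
Maximum: 'b' appears 4 times


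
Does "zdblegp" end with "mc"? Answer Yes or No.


Input string: 'zdblegp'
Suffix to check: 'mc'
Last 2 characters of input: 'gp'
Match: False
Result: No


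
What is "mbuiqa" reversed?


Input string: 'mbuiqa'
Operation: reverse character order
Original order: 'm' -> 'b' -> 'u' -> 'i' -> 'q' -> 'a'
Reversed order: 'a' -> 'q' -> 'i' -> 'u' -> 'b' -> 'm'
Result: aqiubm


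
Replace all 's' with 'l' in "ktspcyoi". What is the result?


Input string: 'ktspcyoi'
Operation: replace 's' with 'l'
Positions of 's': 2
After replacement: ktlpcyoi


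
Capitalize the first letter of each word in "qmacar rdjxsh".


Input string: 'qmacar rdjxsh'
Operation: capitalize first letter of each word
Word transformations: 'qmacar'->'Qmacar', 'rdjxsh'->'Rdjxsh'
Result: Qmacar Rdjxsh


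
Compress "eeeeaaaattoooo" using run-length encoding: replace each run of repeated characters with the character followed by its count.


Input: 'eeeeaaaattoooo'
Operation: identify consecutive runs
Runs: 'eeee' -> e4, 'aaaa' -> a4, 'tt' -> t2, 'oooo' -> o4
Encoded: e4a4t2o4


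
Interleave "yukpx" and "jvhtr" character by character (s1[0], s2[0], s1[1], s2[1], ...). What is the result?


String 1: 'yukpx'
String 2: 'jvhtr'
Operation: alternate characters
Pairs: 'y'+'j', 'u'+'v', 'k'+'h', 'p'+'t', 'x'+'r'
Result: yjuvkhptxr


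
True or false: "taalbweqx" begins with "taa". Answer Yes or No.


Input string: 'taalbweqx'
Prefix to check: 'taa'
First 3 characters of input: 'taa'
Match: True
Result: Yes


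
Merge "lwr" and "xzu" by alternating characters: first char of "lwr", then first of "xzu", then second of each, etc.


String 1: 'lwr'
String 2: 'xzu'
Operation: alternate characters
Pairs: 'l'+'x', 'w'+'z', 'r'+'u'
Result: lxwzru


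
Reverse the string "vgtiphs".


Input string: 'vgtiphs'
Operation: reverse character order
Original order: 'v' -> 'g' -> 't' -> 'i' -> 'p' -> 'h' -> 's'
Reversed order: 's' -> 'h' -> 'p' -> 'i' -> 't' -> 'g' -> 'v'
Result: shpitgv
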